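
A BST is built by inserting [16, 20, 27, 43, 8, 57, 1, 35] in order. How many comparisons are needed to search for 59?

Search path for 59: 16 -> 20 -> 27 -> 43 -> 57
Found: False
Comparisons: 5


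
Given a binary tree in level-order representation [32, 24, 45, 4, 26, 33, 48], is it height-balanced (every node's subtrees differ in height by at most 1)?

Tree (level-order array): [32, 24, 45, 4, 26, 33, 48]
Definition: a tree is height-balanced if, at every node, |h(left) - h(right)| <= 1 (empty subtree has height -1).
Bottom-up per-node check:
  node 4: h_left=-1, h_right=-1, diff=0 [OK], height=0
  node 26: h_left=-1, h_right=-1, diff=0 [OK], height=0
  node 24: h_left=0, h_right=0, diff=0 [OK], height=1
  node 33: h_left=-1, h_right=-1, diff=0 [OK], height=0
  node 48: h_left=-1, h_right=-1, diff=0 [OK], height=0
  node 45: h_left=0, h_right=0, diff=0 [OK], height=1
  node 32: h_left=1, h_right=1, diff=0 [OK], height=2
All nodes satisfy the balance condition.
Result: Balanced


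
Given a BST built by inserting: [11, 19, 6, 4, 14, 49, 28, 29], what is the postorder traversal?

Tree insertion order: [11, 19, 6, 4, 14, 49, 28, 29]
Tree (level-order array): [11, 6, 19, 4, None, 14, 49, None, None, None, None, 28, None, None, 29]
Postorder traversal: [4, 6, 14, 29, 28, 49, 19, 11]


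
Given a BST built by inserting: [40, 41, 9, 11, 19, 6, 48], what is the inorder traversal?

Tree insertion order: [40, 41, 9, 11, 19, 6, 48]
Tree (level-order array): [40, 9, 41, 6, 11, None, 48, None, None, None, 19]
Inorder traversal: [6, 9, 11, 19, 40, 41, 48]


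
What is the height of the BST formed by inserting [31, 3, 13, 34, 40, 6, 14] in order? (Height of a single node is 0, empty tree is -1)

Insertion order: [31, 3, 13, 34, 40, 6, 14]
Tree (level-order array): [31, 3, 34, None, 13, None, 40, 6, 14]
Compute height bottom-up (empty subtree = -1):
  height(6) = 1 + max(-1, -1) = 0
  height(14) = 1 + max(-1, -1) = 0
  height(13) = 1 + max(0, 0) = 1
  height(3) = 1 + max(-1, 1) = 2
  height(40) = 1 + max(-1, -1) = 0
  height(34) = 1 + max(-1, 0) = 1
  height(31) = 1 + max(2, 1) = 3
Height = 3


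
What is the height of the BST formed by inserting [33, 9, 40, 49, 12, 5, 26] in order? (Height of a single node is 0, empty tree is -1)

Insertion order: [33, 9, 40, 49, 12, 5, 26]
Tree (level-order array): [33, 9, 40, 5, 12, None, 49, None, None, None, 26]
Compute height bottom-up (empty subtree = -1):
  height(5) = 1 + max(-1, -1) = 0
  height(26) = 1 + max(-1, -1) = 0
  height(12) = 1 + max(-1, 0) = 1
  height(9) = 1 + max(0, 1) = 2
  height(49) = 1 + max(-1, -1) = 0
  height(40) = 1 + max(-1, 0) = 1
  height(33) = 1 + max(2, 1) = 3
Height = 3


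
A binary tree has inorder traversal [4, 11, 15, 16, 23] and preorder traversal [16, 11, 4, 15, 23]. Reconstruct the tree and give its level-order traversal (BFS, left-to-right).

Inorder:  [4, 11, 15, 16, 23]
Preorder: [16, 11, 4, 15, 23]
Algorithm: preorder visits root first, so consume preorder in order;
for each root, split the current inorder slice at that value into
left-subtree inorder and right-subtree inorder, then recurse.
Recursive splits:
  root=16; inorder splits into left=[4, 11, 15], right=[23]
  root=11; inorder splits into left=[4], right=[15]
  root=4; inorder splits into left=[], right=[]
  root=15; inorder splits into left=[], right=[]
  root=23; inorder splits into left=[], right=[]
Reconstructed level-order: [16, 11, 23, 4, 15]


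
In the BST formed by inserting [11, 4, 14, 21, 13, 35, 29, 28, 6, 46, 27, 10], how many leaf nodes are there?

Tree built from: [11, 4, 14, 21, 13, 35, 29, 28, 6, 46, 27, 10]
Tree (level-order array): [11, 4, 14, None, 6, 13, 21, None, 10, None, None, None, 35, None, None, 29, 46, 28, None, None, None, 27]
Rule: A leaf has 0 children.
Per-node child counts:
  node 11: 2 child(ren)
  node 4: 1 child(ren)
  node 6: 1 child(ren)
  node 10: 0 child(ren)
  node 14: 2 child(ren)
  node 13: 0 child(ren)
  node 21: 1 child(ren)
  node 35: 2 child(ren)
  node 29: 1 child(ren)
  node 28: 1 child(ren)
  node 27: 0 child(ren)
  node 46: 0 child(ren)
Matching nodes: [10, 13, 27, 46]
Count of leaf nodes: 4


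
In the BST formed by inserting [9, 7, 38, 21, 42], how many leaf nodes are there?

Tree built from: [9, 7, 38, 21, 42]
Tree (level-order array): [9, 7, 38, None, None, 21, 42]
Rule: A leaf has 0 children.
Per-node child counts:
  node 9: 2 child(ren)
  node 7: 0 child(ren)
  node 38: 2 child(ren)
  node 21: 0 child(ren)
  node 42: 0 child(ren)
Matching nodes: [7, 21, 42]
Count of leaf nodes: 3


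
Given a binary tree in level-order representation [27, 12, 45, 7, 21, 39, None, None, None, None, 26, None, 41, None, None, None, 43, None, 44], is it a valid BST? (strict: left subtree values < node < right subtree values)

Level-order array: [27, 12, 45, 7, 21, 39, None, None, None, None, 26, None, 41, None, None, None, 43, None, 44]
Validate using subtree bounds (lo, hi): at each node, require lo < value < hi,
then recurse left with hi=value and right with lo=value.
Preorder trace (stopping at first violation):
  at node 27 with bounds (-inf, +inf): OK
  at node 12 with bounds (-inf, 27): OK
  at node 7 with bounds (-inf, 12): OK
  at node 21 with bounds (12, 27): OK
  at node 26 with bounds (21, 27): OK
  at node 45 with bounds (27, +inf): OK
  at node 39 with bounds (27, 45): OK
  at node 41 with bounds (39, 45): OK
  at node 43 with bounds (41, 45): OK
  at node 44 with bounds (43, 45): OK
No violation found at any node.
Result: Valid BST


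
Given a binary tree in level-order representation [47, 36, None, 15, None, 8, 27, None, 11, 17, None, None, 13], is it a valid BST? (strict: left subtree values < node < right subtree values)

Level-order array: [47, 36, None, 15, None, 8, 27, None, 11, 17, None, None, 13]
Validate using subtree bounds (lo, hi): at each node, require lo < value < hi,
then recurse left with hi=value and right with lo=value.
Preorder trace (stopping at first violation):
  at node 47 with bounds (-inf, +inf): OK
  at node 36 with bounds (-inf, 47): OK
  at node 15 with bounds (-inf, 36): OK
  at node 8 with bounds (-inf, 15): OK
  at node 11 with bounds (8, 15): OK
  at node 13 with bounds (11, 15): OK
  at node 27 with bounds (15, 36): OK
  at node 17 with bounds (15, 27): OK
No violation found at any node.
Result: Valid BST


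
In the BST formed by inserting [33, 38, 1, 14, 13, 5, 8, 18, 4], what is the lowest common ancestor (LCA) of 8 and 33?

Tree insertion order: [33, 38, 1, 14, 13, 5, 8, 18, 4]
Tree (level-order array): [33, 1, 38, None, 14, None, None, 13, 18, 5, None, None, None, 4, 8]
In a BST, the LCA of p=8, q=33 is the first node v on the
root-to-leaf path with p <= v <= q (go left if both < v, right if both > v).
Walk from root:
  at 33: 8 <= 33 <= 33, this is the LCA
LCA = 33


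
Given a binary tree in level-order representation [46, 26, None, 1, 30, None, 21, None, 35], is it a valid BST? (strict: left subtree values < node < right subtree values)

Level-order array: [46, 26, None, 1, 30, None, 21, None, 35]
Validate using subtree bounds (lo, hi): at each node, require lo < value < hi,
then recurse left with hi=value and right with lo=value.
Preorder trace (stopping at first violation):
  at node 46 with bounds (-inf, +inf): OK
  at node 26 with bounds (-inf, 46): OK
  at node 1 with bounds (-inf, 26): OK
  at node 21 with bounds (1, 26): OK
  at node 30 with bounds (26, 46): OK
  at node 35 with bounds (30, 46): OK
No violation found at any node.
Result: Valid BST


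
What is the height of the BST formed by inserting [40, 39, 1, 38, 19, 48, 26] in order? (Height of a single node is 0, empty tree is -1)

Insertion order: [40, 39, 1, 38, 19, 48, 26]
Tree (level-order array): [40, 39, 48, 1, None, None, None, None, 38, 19, None, None, 26]
Compute height bottom-up (empty subtree = -1):
  height(26) = 1 + max(-1, -1) = 0
  height(19) = 1 + max(-1, 0) = 1
  height(38) = 1 + max(1, -1) = 2
  height(1) = 1 + max(-1, 2) = 3
  height(39) = 1 + max(3, -1) = 4
  height(48) = 1 + max(-1, -1) = 0
  height(40) = 1 + max(4, 0) = 5
Height = 5


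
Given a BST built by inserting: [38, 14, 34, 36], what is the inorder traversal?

Tree insertion order: [38, 14, 34, 36]
Tree (level-order array): [38, 14, None, None, 34, None, 36]
Inorder traversal: [14, 34, 36, 38]


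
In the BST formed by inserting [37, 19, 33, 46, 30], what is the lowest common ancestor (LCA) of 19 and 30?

Tree insertion order: [37, 19, 33, 46, 30]
Tree (level-order array): [37, 19, 46, None, 33, None, None, 30]
In a BST, the LCA of p=19, q=30 is the first node v on the
root-to-leaf path with p <= v <= q (go left if both < v, right if both > v).
Walk from root:
  at 37: both 19 and 30 < 37, go left
  at 19: 19 <= 19 <= 30, this is the LCA
LCA = 19


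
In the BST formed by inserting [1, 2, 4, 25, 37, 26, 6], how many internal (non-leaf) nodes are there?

Tree built from: [1, 2, 4, 25, 37, 26, 6]
Tree (level-order array): [1, None, 2, None, 4, None, 25, 6, 37, None, None, 26]
Rule: An internal node has at least one child.
Per-node child counts:
  node 1: 1 child(ren)
  node 2: 1 child(ren)
  node 4: 1 child(ren)
  node 25: 2 child(ren)
  node 6: 0 child(ren)
  node 37: 1 child(ren)
  node 26: 0 child(ren)
Matching nodes: [1, 2, 4, 25, 37]
Count of internal (non-leaf) nodes: 5


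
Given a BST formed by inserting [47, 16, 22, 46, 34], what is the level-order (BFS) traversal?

Tree insertion order: [47, 16, 22, 46, 34]
Tree (level-order array): [47, 16, None, None, 22, None, 46, 34]
BFS from the root, enqueuing left then right child of each popped node:
  queue [47] -> pop 47, enqueue [16], visited so far: [47]
  queue [16] -> pop 16, enqueue [22], visited so far: [47, 16]
  queue [22] -> pop 22, enqueue [46], visited so far: [47, 16, 22]
  queue [46] -> pop 46, enqueue [34], visited so far: [47, 16, 22, 46]
  queue [34] -> pop 34, enqueue [none], visited so far: [47, 16, 22, 46, 34]
Result: [47, 16, 22, 46, 34]


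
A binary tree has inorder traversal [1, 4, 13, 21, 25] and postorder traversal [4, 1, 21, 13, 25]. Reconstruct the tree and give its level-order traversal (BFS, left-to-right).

Inorder:   [1, 4, 13, 21, 25]
Postorder: [4, 1, 21, 13, 25]
Algorithm: postorder visits root last, so walk postorder right-to-left;
each value is the root of the current inorder slice — split it at that
value, recurse on the right subtree first, then the left.
Recursive splits:
  root=25; inorder splits into left=[1, 4, 13, 21], right=[]
  root=13; inorder splits into left=[1, 4], right=[21]
  root=21; inorder splits into left=[], right=[]
  root=1; inorder splits into left=[], right=[4]
  root=4; inorder splits into left=[], right=[]
Reconstructed level-order: [25, 13, 1, 21, 4]


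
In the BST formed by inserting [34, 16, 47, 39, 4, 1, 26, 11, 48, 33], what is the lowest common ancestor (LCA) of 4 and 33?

Tree insertion order: [34, 16, 47, 39, 4, 1, 26, 11, 48, 33]
Tree (level-order array): [34, 16, 47, 4, 26, 39, 48, 1, 11, None, 33]
In a BST, the LCA of p=4, q=33 is the first node v on the
root-to-leaf path with p <= v <= q (go left if both < v, right if both > v).
Walk from root:
  at 34: both 4 and 33 < 34, go left
  at 16: 4 <= 16 <= 33, this is the LCA
LCA = 16


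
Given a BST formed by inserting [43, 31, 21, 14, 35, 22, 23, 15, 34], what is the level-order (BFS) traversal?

Tree insertion order: [43, 31, 21, 14, 35, 22, 23, 15, 34]
Tree (level-order array): [43, 31, None, 21, 35, 14, 22, 34, None, None, 15, None, 23]
BFS from the root, enqueuing left then right child of each popped node:
  queue [43] -> pop 43, enqueue [31], visited so far: [43]
  queue [31] -> pop 31, enqueue [21, 35], visited so far: [43, 31]
  queue [21, 35] -> pop 21, enqueue [14, 22], visited so far: [43, 31, 21]
  queue [35, 14, 22] -> pop 35, enqueue [34], visited so far: [43, 31, 21, 35]
  queue [14, 22, 34] -> pop 14, enqueue [15], visited so far: [43, 31, 21, 35, 14]
  queue [22, 34, 15] -> pop 22, enqueue [23], visited so far: [43, 31, 21, 35, 14, 22]
  queue [34, 15, 23] -> pop 34, enqueue [none], visited so far: [43, 31, 21, 35, 14, 22, 34]
  queue [15, 23] -> pop 15, enqueue [none], visited so far: [43, 31, 21, 35, 14, 22, 34, 15]
  queue [23] -> pop 23, enqueue [none], visited so far: [43, 31, 21, 35, 14, 22, 34, 15, 23]
Result: [43, 31, 21, 35, 14, 22, 34, 15, 23]


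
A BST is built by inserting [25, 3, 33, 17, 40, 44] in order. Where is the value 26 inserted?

Starting tree (level order): [25, 3, 33, None, 17, None, 40, None, None, None, 44]
Insertion path: 25 -> 33
Result: insert 26 as left child of 33
Final tree (level order): [25, 3, 33, None, 17, 26, 40, None, None, None, None, None, 44]


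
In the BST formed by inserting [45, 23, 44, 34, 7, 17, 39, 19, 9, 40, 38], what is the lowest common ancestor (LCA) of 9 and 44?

Tree insertion order: [45, 23, 44, 34, 7, 17, 39, 19, 9, 40, 38]
Tree (level-order array): [45, 23, None, 7, 44, None, 17, 34, None, 9, 19, None, 39, None, None, None, None, 38, 40]
In a BST, the LCA of p=9, q=44 is the first node v on the
root-to-leaf path with p <= v <= q (go left if both < v, right if both > v).
Walk from root:
  at 45: both 9 and 44 < 45, go left
  at 23: 9 <= 23 <= 44, this is the LCA
LCA = 23


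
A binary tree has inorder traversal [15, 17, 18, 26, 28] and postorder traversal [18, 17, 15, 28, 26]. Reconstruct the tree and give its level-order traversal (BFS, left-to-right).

Inorder:   [15, 17, 18, 26, 28]
Postorder: [18, 17, 15, 28, 26]
Algorithm: postorder visits root last, so walk postorder right-to-left;
each value is the root of the current inorder slice — split it at that
value, recurse on the right subtree first, then the left.
Recursive splits:
  root=26; inorder splits into left=[15, 17, 18], right=[28]
  root=28; inorder splits into left=[], right=[]
  root=15; inorder splits into left=[], right=[17, 18]
  root=17; inorder splits into left=[], right=[18]
  root=18; inorder splits into left=[], right=[]
Reconstructed level-order: [26, 15, 28, 17, 18]


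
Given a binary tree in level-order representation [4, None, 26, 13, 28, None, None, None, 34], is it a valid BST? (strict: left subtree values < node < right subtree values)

Level-order array: [4, None, 26, 13, 28, None, None, None, 34]
Validate using subtree bounds (lo, hi): at each node, require lo < value < hi,
then recurse left with hi=value and right with lo=value.
Preorder trace (stopping at first violation):
  at node 4 with bounds (-inf, +inf): OK
  at node 26 with bounds (4, +inf): OK
  at node 13 with bounds (4, 26): OK
  at node 28 with bounds (26, +inf): OK
  at node 34 with bounds (28, +inf): OK
No violation found at any node.
Result: Valid BST


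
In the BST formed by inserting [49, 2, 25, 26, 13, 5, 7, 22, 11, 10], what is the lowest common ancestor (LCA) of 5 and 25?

Tree insertion order: [49, 2, 25, 26, 13, 5, 7, 22, 11, 10]
Tree (level-order array): [49, 2, None, None, 25, 13, 26, 5, 22, None, None, None, 7, None, None, None, 11, 10]
In a BST, the LCA of p=5, q=25 is the first node v on the
root-to-leaf path with p <= v <= q (go left if both < v, right if both > v).
Walk from root:
  at 49: both 5 and 25 < 49, go left
  at 2: both 5 and 25 > 2, go right
  at 25: 5 <= 25 <= 25, this is the LCA
LCA = 25


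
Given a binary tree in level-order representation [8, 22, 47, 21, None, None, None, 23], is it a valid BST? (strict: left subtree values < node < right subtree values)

Level-order array: [8, 22, 47, 21, None, None, None, 23]
Validate using subtree bounds (lo, hi): at each node, require lo < value < hi,
then recurse left with hi=value and right with lo=value.
Preorder trace (stopping at first violation):
  at node 8 with bounds (-inf, +inf): OK
  at node 22 with bounds (-inf, 8): VIOLATION
Node 22 violates its bound: not (-inf < 22 < 8).
Result: Not a valid BST


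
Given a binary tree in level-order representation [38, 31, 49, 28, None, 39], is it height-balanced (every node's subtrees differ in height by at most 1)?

Tree (level-order array): [38, 31, 49, 28, None, 39]
Definition: a tree is height-balanced if, at every node, |h(left) - h(right)| <= 1 (empty subtree has height -1).
Bottom-up per-node check:
  node 28: h_left=-1, h_right=-1, diff=0 [OK], height=0
  node 31: h_left=0, h_right=-1, diff=1 [OK], height=1
  node 39: h_left=-1, h_right=-1, diff=0 [OK], height=0
  node 49: h_left=0, h_right=-1, diff=1 [OK], height=1
  node 38: h_left=1, h_right=1, diff=0 [OK], height=2
All nodes satisfy the balance condition.
Result: Balanced


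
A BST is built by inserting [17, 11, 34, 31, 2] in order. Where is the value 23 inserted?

Starting tree (level order): [17, 11, 34, 2, None, 31]
Insertion path: 17 -> 34 -> 31
Result: insert 23 as left child of 31
Final tree (level order): [17, 11, 34, 2, None, 31, None, None, None, 23]


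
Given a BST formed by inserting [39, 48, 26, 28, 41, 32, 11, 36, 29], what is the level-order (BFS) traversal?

Tree insertion order: [39, 48, 26, 28, 41, 32, 11, 36, 29]
Tree (level-order array): [39, 26, 48, 11, 28, 41, None, None, None, None, 32, None, None, 29, 36]
BFS from the root, enqueuing left then right child of each popped node:
  queue [39] -> pop 39, enqueue [26, 48], visited so far: [39]
  queue [26, 48] -> pop 26, enqueue [11, 28], visited so far: [39, 26]
  queue [48, 11, 28] -> pop 48, enqueue [41], visited so far: [39, 26, 48]
  queue [11, 28, 41] -> pop 11, enqueue [none], visited so far: [39, 26, 48, 11]
  queue [28, 41] -> pop 28, enqueue [32], visited so far: [39, 26, 48, 11, 28]
  queue [41, 32] -> pop 41, enqueue [none], visited so far: [39, 26, 48, 11, 28, 41]
  queue [32] -> pop 32, enqueue [29, 36], visited so far: [39, 26, 48, 11, 28, 41, 32]
  queue [29, 36] -> pop 29, enqueue [none], visited so far: [39, 26, 48, 11, 28, 41, 32, 29]
  queue [36] -> pop 36, enqueue [none], visited so far: [39, 26, 48, 11, 28, 41, 32, 29, 36]
Result: [39, 26, 48, 11, 28, 41, 32, 29, 36]


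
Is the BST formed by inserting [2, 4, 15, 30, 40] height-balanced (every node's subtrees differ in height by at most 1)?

Tree (level-order array): [2, None, 4, None, 15, None, 30, None, 40]
Definition: a tree is height-balanced if, at every node, |h(left) - h(right)| <= 1 (empty subtree has height -1).
Bottom-up per-node check:
  node 40: h_left=-1, h_right=-1, diff=0 [OK], height=0
  node 30: h_left=-1, h_right=0, diff=1 [OK], height=1
  node 15: h_left=-1, h_right=1, diff=2 [FAIL (|-1-1|=2 > 1)], height=2
  node 4: h_left=-1, h_right=2, diff=3 [FAIL (|-1-2|=3 > 1)], height=3
  node 2: h_left=-1, h_right=3, diff=4 [FAIL (|-1-3|=4 > 1)], height=4
Node 15 violates the condition: |-1 - 1| = 2 > 1.
Result: Not balanced


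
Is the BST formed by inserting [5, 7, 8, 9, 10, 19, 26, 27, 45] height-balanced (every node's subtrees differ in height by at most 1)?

Tree (level-order array): [5, None, 7, None, 8, None, 9, None, 10, None, 19, None, 26, None, 27, None, 45]
Definition: a tree is height-balanced if, at every node, |h(left) - h(right)| <= 1 (empty subtree has height -1).
Bottom-up per-node check:
  node 45: h_left=-1, h_right=-1, diff=0 [OK], height=0
  node 27: h_left=-1, h_right=0, diff=1 [OK], height=1
  node 26: h_left=-1, h_right=1, diff=2 [FAIL (|-1-1|=2 > 1)], height=2
  node 19: h_left=-1, h_right=2, diff=3 [FAIL (|-1-2|=3 > 1)], height=3
  node 10: h_left=-1, h_right=3, diff=4 [FAIL (|-1-3|=4 > 1)], height=4
  node 9: h_left=-1, h_right=4, diff=5 [FAIL (|-1-4|=5 > 1)], height=5
  node 8: h_left=-1, h_right=5, diff=6 [FAIL (|-1-5|=6 > 1)], height=6
  node 7: h_left=-1, h_right=6, diff=7 [FAIL (|-1-6|=7 > 1)], height=7
  node 5: h_left=-1, h_right=7, diff=8 [FAIL (|-1-7|=8 > 1)], height=8
Node 26 violates the condition: |-1 - 1| = 2 > 1.
Result: Not balanced


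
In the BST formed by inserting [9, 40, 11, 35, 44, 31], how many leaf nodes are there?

Tree built from: [9, 40, 11, 35, 44, 31]
Tree (level-order array): [9, None, 40, 11, 44, None, 35, None, None, 31]
Rule: A leaf has 0 children.
Per-node child counts:
  node 9: 1 child(ren)
  node 40: 2 child(ren)
  node 11: 1 child(ren)
  node 35: 1 child(ren)
  node 31: 0 child(ren)
  node 44: 0 child(ren)
Matching nodes: [31, 44]
Count of leaf nodes: 2


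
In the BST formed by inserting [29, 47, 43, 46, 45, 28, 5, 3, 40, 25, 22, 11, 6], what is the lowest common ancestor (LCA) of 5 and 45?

Tree insertion order: [29, 47, 43, 46, 45, 28, 5, 3, 40, 25, 22, 11, 6]
Tree (level-order array): [29, 28, 47, 5, None, 43, None, 3, 25, 40, 46, None, None, 22, None, None, None, 45, None, 11, None, None, None, 6]
In a BST, the LCA of p=5, q=45 is the first node v on the
root-to-leaf path with p <= v <= q (go left if both < v, right if both > v).
Walk from root:
  at 29: 5 <= 29 <= 45, this is the LCA
LCA = 29


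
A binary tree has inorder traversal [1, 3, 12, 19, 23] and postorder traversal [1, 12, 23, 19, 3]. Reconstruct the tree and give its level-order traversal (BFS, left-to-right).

Inorder:   [1, 3, 12, 19, 23]
Postorder: [1, 12, 23, 19, 3]
Algorithm: postorder visits root last, so walk postorder right-to-left;
each value is the root of the current inorder slice — split it at that
value, recurse on the right subtree first, then the left.
Recursive splits:
  root=3; inorder splits into left=[1], right=[12, 19, 23]
  root=19; inorder splits into left=[12], right=[23]
  root=23; inorder splits into left=[], right=[]
  root=12; inorder splits into left=[], right=[]
  root=1; inorder splits into left=[], right=[]
Reconstructed level-order: [3, 1, 19, 12, 23]


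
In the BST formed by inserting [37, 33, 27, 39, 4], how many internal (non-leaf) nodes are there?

Tree built from: [37, 33, 27, 39, 4]
Tree (level-order array): [37, 33, 39, 27, None, None, None, 4]
Rule: An internal node has at least one child.
Per-node child counts:
  node 37: 2 child(ren)
  node 33: 1 child(ren)
  node 27: 1 child(ren)
  node 4: 0 child(ren)
  node 39: 0 child(ren)
Matching nodes: [37, 33, 27]
Count of internal (non-leaf) nodes: 3


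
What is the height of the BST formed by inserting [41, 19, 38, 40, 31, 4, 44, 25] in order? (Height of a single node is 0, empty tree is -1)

Insertion order: [41, 19, 38, 40, 31, 4, 44, 25]
Tree (level-order array): [41, 19, 44, 4, 38, None, None, None, None, 31, 40, 25]
Compute height bottom-up (empty subtree = -1):
  height(4) = 1 + max(-1, -1) = 0
  height(25) = 1 + max(-1, -1) = 0
  height(31) = 1 + max(0, -1) = 1
  height(40) = 1 + max(-1, -1) = 0
  height(38) = 1 + max(1, 0) = 2
  height(19) = 1 + max(0, 2) = 3
  height(44) = 1 + max(-1, -1) = 0
  height(41) = 1 + max(3, 0) = 4
Height = 4


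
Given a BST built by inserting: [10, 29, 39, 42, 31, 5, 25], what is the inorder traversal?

Tree insertion order: [10, 29, 39, 42, 31, 5, 25]
Tree (level-order array): [10, 5, 29, None, None, 25, 39, None, None, 31, 42]
Inorder traversal: [5, 10, 25, 29, 31, 39, 42]


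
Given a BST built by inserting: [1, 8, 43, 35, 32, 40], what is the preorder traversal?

Tree insertion order: [1, 8, 43, 35, 32, 40]
Tree (level-order array): [1, None, 8, None, 43, 35, None, 32, 40]
Preorder traversal: [1, 8, 43, 35, 32, 40]


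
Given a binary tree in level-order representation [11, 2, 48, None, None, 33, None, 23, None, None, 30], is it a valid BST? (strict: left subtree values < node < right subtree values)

Level-order array: [11, 2, 48, None, None, 33, None, 23, None, None, 30]
Validate using subtree bounds (lo, hi): at each node, require lo < value < hi,
then recurse left with hi=value and right with lo=value.
Preorder trace (stopping at first violation):
  at node 11 with bounds (-inf, +inf): OK
  at node 2 with bounds (-inf, 11): OK
  at node 48 with bounds (11, +inf): OK
  at node 33 with bounds (11, 48): OK
  at node 23 with bounds (11, 33): OK
  at node 30 with bounds (23, 33): OK
No violation found at any node.
Result: Valid BST


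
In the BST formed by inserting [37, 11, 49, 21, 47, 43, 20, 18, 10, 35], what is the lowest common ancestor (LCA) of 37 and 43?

Tree insertion order: [37, 11, 49, 21, 47, 43, 20, 18, 10, 35]
Tree (level-order array): [37, 11, 49, 10, 21, 47, None, None, None, 20, 35, 43, None, 18]
In a BST, the LCA of p=37, q=43 is the first node v on the
root-to-leaf path with p <= v <= q (go left if both < v, right if both > v).
Walk from root:
  at 37: 37 <= 37 <= 43, this is the LCA
LCA = 37


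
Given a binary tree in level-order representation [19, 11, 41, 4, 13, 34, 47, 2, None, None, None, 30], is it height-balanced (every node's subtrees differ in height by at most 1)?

Tree (level-order array): [19, 11, 41, 4, 13, 34, 47, 2, None, None, None, 30]
Definition: a tree is height-balanced if, at every node, |h(left) - h(right)| <= 1 (empty subtree has height -1).
Bottom-up per-node check:
  node 2: h_left=-1, h_right=-1, diff=0 [OK], height=0
  node 4: h_left=0, h_right=-1, diff=1 [OK], height=1
  node 13: h_left=-1, h_right=-1, diff=0 [OK], height=0
  node 11: h_left=1, h_right=0, diff=1 [OK], height=2
  node 30: h_left=-1, h_right=-1, diff=0 [OK], height=0
  node 34: h_left=0, h_right=-1, diff=1 [OK], height=1
  node 47: h_left=-1, h_right=-1, diff=0 [OK], height=0
  node 41: h_left=1, h_right=0, diff=1 [OK], height=2
  node 19: h_left=2, h_right=2, diff=0 [OK], height=3
All nodes satisfy the balance condition.
Result: Balanced


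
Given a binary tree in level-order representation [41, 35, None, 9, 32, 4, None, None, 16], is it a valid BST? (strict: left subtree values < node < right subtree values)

Level-order array: [41, 35, None, 9, 32, 4, None, None, 16]
Validate using subtree bounds (lo, hi): at each node, require lo < value < hi,
then recurse left with hi=value and right with lo=value.
Preorder trace (stopping at first violation):
  at node 41 with bounds (-inf, +inf): OK
  at node 35 with bounds (-inf, 41): OK
  at node 9 with bounds (-inf, 35): OK
  at node 4 with bounds (-inf, 9): OK
  at node 32 with bounds (35, 41): VIOLATION
Node 32 violates its bound: not (35 < 32 < 41).
Result: Not a valid BST


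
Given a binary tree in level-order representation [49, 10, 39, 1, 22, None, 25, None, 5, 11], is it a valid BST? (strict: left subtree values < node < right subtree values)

Level-order array: [49, 10, 39, 1, 22, None, 25, None, 5, 11]
Validate using subtree bounds (lo, hi): at each node, require lo < value < hi,
then recurse left with hi=value and right with lo=value.
Preorder trace (stopping at first violation):
  at node 49 with bounds (-inf, +inf): OK
  at node 10 with bounds (-inf, 49): OK
  at node 1 with bounds (-inf, 10): OK
  at node 5 with bounds (1, 10): OK
  at node 22 with bounds (10, 49): OK
  at node 11 with bounds (10, 22): OK
  at node 39 with bounds (49, +inf): VIOLATION
Node 39 violates its bound: not (49 < 39 < +inf).
Result: Not a valid BST


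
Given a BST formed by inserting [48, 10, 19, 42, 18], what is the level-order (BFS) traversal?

Tree insertion order: [48, 10, 19, 42, 18]
Tree (level-order array): [48, 10, None, None, 19, 18, 42]
BFS from the root, enqueuing left then right child of each popped node:
  queue [48] -> pop 48, enqueue [10], visited so far: [48]
  queue [10] -> pop 10, enqueue [19], visited so far: [48, 10]
  queue [19] -> pop 19, enqueue [18, 42], visited so far: [48, 10, 19]
  queue [18, 42] -> pop 18, enqueue [none], visited so far: [48, 10, 19, 18]
  queue [42] -> pop 42, enqueue [none], visited so far: [48, 10, 19, 18, 42]
Result: [48, 10, 19, 18, 42]


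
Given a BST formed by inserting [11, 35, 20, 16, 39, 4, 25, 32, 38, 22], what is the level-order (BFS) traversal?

Tree insertion order: [11, 35, 20, 16, 39, 4, 25, 32, 38, 22]
Tree (level-order array): [11, 4, 35, None, None, 20, 39, 16, 25, 38, None, None, None, 22, 32]
BFS from the root, enqueuing left then right child of each popped node:
  queue [11] -> pop 11, enqueue [4, 35], visited so far: [11]
  queue [4, 35] -> pop 4, enqueue [none], visited so far: [11, 4]
  queue [35] -> pop 35, enqueue [20, 39], visited so far: [11, 4, 35]
  queue [20, 39] -> pop 20, enqueue [16, 25], visited so far: [11, 4, 35, 20]
  queue [39, 16, 25] -> pop 39, enqueue [38], visited so far: [11, 4, 35, 20, 39]
  queue [16, 25, 38] -> pop 16, enqueue [none], visited so far: [11, 4, 35, 20, 39, 16]
  queue [25, 38] -> pop 25, enqueue [22, 32], visited so far: [11, 4, 35, 20, 39, 16, 25]
  queue [38, 22, 32] -> pop 38, enqueue [none], visited so far: [11, 4, 35, 20, 39, 16, 25, 38]
  queue [22, 32] -> pop 22, enqueue [none], visited so far: [11, 4, 35, 20, 39, 16, 25, 38, 22]
  queue [32] -> pop 32, enqueue [none], visited so far: [11, 4, 35, 20, 39, 16, 25, 38, 22, 32]
Result: [11, 4, 35, 20, 39, 16, 25, 38, 22, 32]


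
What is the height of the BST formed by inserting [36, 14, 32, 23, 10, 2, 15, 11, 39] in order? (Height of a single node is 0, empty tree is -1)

Insertion order: [36, 14, 32, 23, 10, 2, 15, 11, 39]
Tree (level-order array): [36, 14, 39, 10, 32, None, None, 2, 11, 23, None, None, None, None, None, 15]
Compute height bottom-up (empty subtree = -1):
  height(2) = 1 + max(-1, -1) = 0
  height(11) = 1 + max(-1, -1) = 0
  height(10) = 1 + max(0, 0) = 1
  height(15) = 1 + max(-1, -1) = 0
  height(23) = 1 + max(0, -1) = 1
  height(32) = 1 + max(1, -1) = 2
  height(14) = 1 + max(1, 2) = 3
  height(39) = 1 + max(-1, -1) = 0
  height(36) = 1 + max(3, 0) = 4
Height = 4


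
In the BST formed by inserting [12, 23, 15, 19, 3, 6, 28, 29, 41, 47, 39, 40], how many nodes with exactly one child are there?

Tree built from: [12, 23, 15, 19, 3, 6, 28, 29, 41, 47, 39, 40]
Tree (level-order array): [12, 3, 23, None, 6, 15, 28, None, None, None, 19, None, 29, None, None, None, 41, 39, 47, None, 40]
Rule: These are nodes with exactly 1 non-null child.
Per-node child counts:
  node 12: 2 child(ren)
  node 3: 1 child(ren)
  node 6: 0 child(ren)
  node 23: 2 child(ren)
  node 15: 1 child(ren)
  node 19: 0 child(ren)
  node 28: 1 child(ren)
  node 29: 1 child(ren)
  node 41: 2 child(ren)
  node 39: 1 child(ren)
  node 40: 0 child(ren)
  node 47: 0 child(ren)
Matching nodes: [3, 15, 28, 29, 39]
Count of nodes with exactly one child: 5


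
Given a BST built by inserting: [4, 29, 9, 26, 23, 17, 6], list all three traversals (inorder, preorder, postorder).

Tree insertion order: [4, 29, 9, 26, 23, 17, 6]
Tree (level-order array): [4, None, 29, 9, None, 6, 26, None, None, 23, None, 17]
Inorder (L, root, R): [4, 6, 9, 17, 23, 26, 29]
Preorder (root, L, R): [4, 29, 9, 6, 26, 23, 17]
Postorder (L, R, root): [6, 17, 23, 26, 9, 29, 4]


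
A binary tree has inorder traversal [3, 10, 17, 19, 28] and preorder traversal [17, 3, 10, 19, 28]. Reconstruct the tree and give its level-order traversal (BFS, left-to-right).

Inorder:  [3, 10, 17, 19, 28]
Preorder: [17, 3, 10, 19, 28]
Algorithm: preorder visits root first, so consume preorder in order;
for each root, split the current inorder slice at that value into
left-subtree inorder and right-subtree inorder, then recurse.
Recursive splits:
  root=17; inorder splits into left=[3, 10], right=[19, 28]
  root=3; inorder splits into left=[], right=[10]
  root=10; inorder splits into left=[], right=[]
  root=19; inorder splits into left=[], right=[28]
  root=28; inorder splits into left=[], right=[]
Reconstructed level-order: [17, 3, 19, 10, 28]


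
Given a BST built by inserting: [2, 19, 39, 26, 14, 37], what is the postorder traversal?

Tree insertion order: [2, 19, 39, 26, 14, 37]
Tree (level-order array): [2, None, 19, 14, 39, None, None, 26, None, None, 37]
Postorder traversal: [14, 37, 26, 39, 19, 2]


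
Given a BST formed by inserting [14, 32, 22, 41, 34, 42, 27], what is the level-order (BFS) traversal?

Tree insertion order: [14, 32, 22, 41, 34, 42, 27]
Tree (level-order array): [14, None, 32, 22, 41, None, 27, 34, 42]
BFS from the root, enqueuing left then right child of each popped node:
  queue [14] -> pop 14, enqueue [32], visited so far: [14]
  queue [32] -> pop 32, enqueue [22, 41], visited so far: [14, 32]
  queue [22, 41] -> pop 22, enqueue [27], visited so far: [14, 32, 22]
  queue [41, 27] -> pop 41, enqueue [34, 42], visited so far: [14, 32, 22, 41]
  queue [27, 34, 42] -> pop 27, enqueue [none], visited so far: [14, 32, 22, 41, 27]
  queue [34, 42] -> pop 34, enqueue [none], visited so far: [14, 32, 22, 41, 27, 34]
  queue [42] -> pop 42, enqueue [none], visited so far: [14, 32, 22, 41, 27, 34, 42]
Result: [14, 32, 22, 41, 27, 34, 42]


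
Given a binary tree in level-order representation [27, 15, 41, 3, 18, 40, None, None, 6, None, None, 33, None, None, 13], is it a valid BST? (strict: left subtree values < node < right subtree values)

Level-order array: [27, 15, 41, 3, 18, 40, None, None, 6, None, None, 33, None, None, 13]
Validate using subtree bounds (lo, hi): at each node, require lo < value < hi,
then recurse left with hi=value and right with lo=value.
Preorder trace (stopping at first violation):
  at node 27 with bounds (-inf, +inf): OK
  at node 15 with bounds (-inf, 27): OK
  at node 3 with bounds (-inf, 15): OK
  at node 6 with bounds (3, 15): OK
  at node 13 with bounds (6, 15): OK
  at node 18 with bounds (15, 27): OK
  at node 41 with bounds (27, +inf): OK
  at node 40 with bounds (27, 41): OK
  at node 33 with bounds (27, 40): OK
No violation found at any node.
Result: Valid BST


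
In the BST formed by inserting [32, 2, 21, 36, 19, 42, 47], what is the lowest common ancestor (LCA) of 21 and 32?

Tree insertion order: [32, 2, 21, 36, 19, 42, 47]
Tree (level-order array): [32, 2, 36, None, 21, None, 42, 19, None, None, 47]
In a BST, the LCA of p=21, q=32 is the first node v on the
root-to-leaf path with p <= v <= q (go left if both < v, right if both > v).
Walk from root:
  at 32: 21 <= 32 <= 32, this is the LCA
LCA = 32


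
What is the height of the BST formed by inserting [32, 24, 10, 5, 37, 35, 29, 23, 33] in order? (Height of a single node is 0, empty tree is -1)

Insertion order: [32, 24, 10, 5, 37, 35, 29, 23, 33]
Tree (level-order array): [32, 24, 37, 10, 29, 35, None, 5, 23, None, None, 33]
Compute height bottom-up (empty subtree = -1):
  height(5) = 1 + max(-1, -1) = 0
  height(23) = 1 + max(-1, -1) = 0
  height(10) = 1 + max(0, 0) = 1
  height(29) = 1 + max(-1, -1) = 0
  height(24) = 1 + max(1, 0) = 2
  height(33) = 1 + max(-1, -1) = 0
  height(35) = 1 + max(0, -1) = 1
  height(37) = 1 + max(1, -1) = 2
  height(32) = 1 + max(2, 2) = 3
Height = 3


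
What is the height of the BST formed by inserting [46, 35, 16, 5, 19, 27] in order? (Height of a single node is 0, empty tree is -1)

Insertion order: [46, 35, 16, 5, 19, 27]
Tree (level-order array): [46, 35, None, 16, None, 5, 19, None, None, None, 27]
Compute height bottom-up (empty subtree = -1):
  height(5) = 1 + max(-1, -1) = 0
  height(27) = 1 + max(-1, -1) = 0
  height(19) = 1 + max(-1, 0) = 1
  height(16) = 1 + max(0, 1) = 2
  height(35) = 1 + max(2, -1) = 3
  height(46) = 1 + max(3, -1) = 4
Height = 4


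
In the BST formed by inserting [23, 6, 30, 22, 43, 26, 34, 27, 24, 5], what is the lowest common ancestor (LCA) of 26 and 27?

Tree insertion order: [23, 6, 30, 22, 43, 26, 34, 27, 24, 5]
Tree (level-order array): [23, 6, 30, 5, 22, 26, 43, None, None, None, None, 24, 27, 34]
In a BST, the LCA of p=26, q=27 is the first node v on the
root-to-leaf path with p <= v <= q (go left if both < v, right if both > v).
Walk from root:
  at 23: both 26 and 27 > 23, go right
  at 30: both 26 and 27 < 30, go left
  at 26: 26 <= 26 <= 27, this is the LCA
LCA = 26


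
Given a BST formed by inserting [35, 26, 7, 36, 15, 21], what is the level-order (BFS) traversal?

Tree insertion order: [35, 26, 7, 36, 15, 21]
Tree (level-order array): [35, 26, 36, 7, None, None, None, None, 15, None, 21]
BFS from the root, enqueuing left then right child of each popped node:
  queue [35] -> pop 35, enqueue [26, 36], visited so far: [35]
  queue [26, 36] -> pop 26, enqueue [7], visited so far: [35, 26]
  queue [36, 7] -> pop 36, enqueue [none], visited so far: [35, 26, 36]
  queue [7] -> pop 7, enqueue [15], visited so far: [35, 26, 36, 7]
  queue [15] -> pop 15, enqueue [21], visited so far: [35, 26, 36, 7, 15]
  queue [21] -> pop 21, enqueue [none], visited so far: [35, 26, 36, 7, 15, 21]
Result: [35, 26, 36, 7, 15, 21]


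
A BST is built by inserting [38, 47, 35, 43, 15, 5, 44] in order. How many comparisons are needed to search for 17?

Search path for 17: 38 -> 35 -> 15
Found: False
Comparisons: 3


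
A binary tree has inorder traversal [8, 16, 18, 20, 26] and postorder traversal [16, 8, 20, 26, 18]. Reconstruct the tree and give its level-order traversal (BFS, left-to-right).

Inorder:   [8, 16, 18, 20, 26]
Postorder: [16, 8, 20, 26, 18]
Algorithm: postorder visits root last, so walk postorder right-to-left;
each value is the root of the current inorder slice — split it at that
value, recurse on the right subtree first, then the left.
Recursive splits:
  root=18; inorder splits into left=[8, 16], right=[20, 26]
  root=26; inorder splits into left=[20], right=[]
  root=20; inorder splits into left=[], right=[]
  root=8; inorder splits into left=[], right=[16]
  root=16; inorder splits into left=[], right=[]
Reconstructed level-order: [18, 8, 26, 16, 20]


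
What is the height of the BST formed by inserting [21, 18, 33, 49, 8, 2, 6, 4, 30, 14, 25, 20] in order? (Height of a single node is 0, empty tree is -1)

Insertion order: [21, 18, 33, 49, 8, 2, 6, 4, 30, 14, 25, 20]
Tree (level-order array): [21, 18, 33, 8, 20, 30, 49, 2, 14, None, None, 25, None, None, None, None, 6, None, None, None, None, 4]
Compute height bottom-up (empty subtree = -1):
  height(4) = 1 + max(-1, -1) = 0
  height(6) = 1 + max(0, -1) = 1
  height(2) = 1 + max(-1, 1) = 2
  height(14) = 1 + max(-1, -1) = 0
  height(8) = 1 + max(2, 0) = 3
  height(20) = 1 + max(-1, -1) = 0
  height(18) = 1 + max(3, 0) = 4
  height(25) = 1 + max(-1, -1) = 0
  height(30) = 1 + max(0, -1) = 1
  height(49) = 1 + max(-1, -1) = 0
  height(33) = 1 + max(1, 0) = 2
  height(21) = 1 + max(4, 2) = 5
Height = 5


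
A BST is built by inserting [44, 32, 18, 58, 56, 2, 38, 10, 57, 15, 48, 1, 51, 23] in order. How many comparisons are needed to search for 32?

Search path for 32: 44 -> 32
Found: True
Comparisons: 2


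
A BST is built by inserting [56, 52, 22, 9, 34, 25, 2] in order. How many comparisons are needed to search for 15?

Search path for 15: 56 -> 52 -> 22 -> 9
Found: False
Comparisons: 4


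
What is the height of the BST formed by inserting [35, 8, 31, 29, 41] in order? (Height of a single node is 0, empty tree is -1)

Insertion order: [35, 8, 31, 29, 41]
Tree (level-order array): [35, 8, 41, None, 31, None, None, 29]
Compute height bottom-up (empty subtree = -1):
  height(29) = 1 + max(-1, -1) = 0
  height(31) = 1 + max(0, -1) = 1
  height(8) = 1 + max(-1, 1) = 2
  height(41) = 1 + max(-1, -1) = 0
  height(35) = 1 + max(2, 0) = 3
Height = 3


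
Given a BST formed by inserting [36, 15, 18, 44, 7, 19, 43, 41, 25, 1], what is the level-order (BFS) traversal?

Tree insertion order: [36, 15, 18, 44, 7, 19, 43, 41, 25, 1]
Tree (level-order array): [36, 15, 44, 7, 18, 43, None, 1, None, None, 19, 41, None, None, None, None, 25]
BFS from the root, enqueuing left then right child of each popped node:
  queue [36] -> pop 36, enqueue [15, 44], visited so far: [36]
  queue [15, 44] -> pop 15, enqueue [7, 18], visited so far: [36, 15]
  queue [44, 7, 18] -> pop 44, enqueue [43], visited so far: [36, 15, 44]
  queue [7, 18, 43] -> pop 7, enqueue [1], visited so far: [36, 15, 44, 7]
  queue [18, 43, 1] -> pop 18, enqueue [19], visited so far: [36, 15, 44, 7, 18]
  queue [43, 1, 19] -> pop 43, enqueue [41], visited so far: [36, 15, 44, 7, 18, 43]
  queue [1, 19, 41] -> pop 1, enqueue [none], visited so far: [36, 15, 44, 7, 18, 43, 1]
  queue [19, 41] -> pop 19, enqueue [25], visited so far: [36, 15, 44, 7, 18, 43, 1, 19]
  queue [41, 25] -> pop 41, enqueue [none], visited so far: [36, 15, 44, 7, 18, 43, 1, 19, 41]
  queue [25] -> pop 25, enqueue [none], visited so far: [36, 15, 44, 7, 18, 43, 1, 19, 41, 25]
Result: [36, 15, 44, 7, 18, 43, 1, 19, 41, 25]


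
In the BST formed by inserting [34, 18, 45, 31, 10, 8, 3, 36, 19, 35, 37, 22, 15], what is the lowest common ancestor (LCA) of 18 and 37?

Tree insertion order: [34, 18, 45, 31, 10, 8, 3, 36, 19, 35, 37, 22, 15]
Tree (level-order array): [34, 18, 45, 10, 31, 36, None, 8, 15, 19, None, 35, 37, 3, None, None, None, None, 22]
In a BST, the LCA of p=18, q=37 is the first node v on the
root-to-leaf path with p <= v <= q (go left if both < v, right if both > v).
Walk from root:
  at 34: 18 <= 34 <= 37, this is the LCA
LCA = 34
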